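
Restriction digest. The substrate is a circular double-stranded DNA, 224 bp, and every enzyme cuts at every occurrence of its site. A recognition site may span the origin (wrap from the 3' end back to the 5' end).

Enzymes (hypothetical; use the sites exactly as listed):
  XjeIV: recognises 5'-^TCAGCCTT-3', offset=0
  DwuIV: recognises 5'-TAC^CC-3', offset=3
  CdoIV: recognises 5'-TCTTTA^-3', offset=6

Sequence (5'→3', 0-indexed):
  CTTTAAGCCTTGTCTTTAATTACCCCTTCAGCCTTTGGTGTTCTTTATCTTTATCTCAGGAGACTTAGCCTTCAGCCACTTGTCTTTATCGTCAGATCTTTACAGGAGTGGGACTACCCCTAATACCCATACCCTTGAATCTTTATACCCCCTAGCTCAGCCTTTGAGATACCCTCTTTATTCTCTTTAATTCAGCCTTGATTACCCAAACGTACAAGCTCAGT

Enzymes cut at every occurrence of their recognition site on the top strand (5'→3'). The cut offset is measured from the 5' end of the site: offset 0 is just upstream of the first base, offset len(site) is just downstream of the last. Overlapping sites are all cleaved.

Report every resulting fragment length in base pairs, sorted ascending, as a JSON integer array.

[2,3,4,5,6,6,8,8,9,9,13,13,14,14,15,16,20,24,35]

Scan for sites:
  XjeIV TCAGCCTT/0: at [27, 156, 191] ⇒ [27, 156, 191]
  DwuIV TACCC/3: at [20, 114, 123, 129, 145, 169, 202] ⇒ [23, 117, 126, 132, 148, 172, 205]
  CdoIV TCTTTA/6: at [12, 41, 47, 82, 96, 139, 174, 183, 223] ⇒ [5, 18, 47, 53, 88, 102, 145, 180, 189]

Pooled cuts: [5, 18, 23, 27, 47, 53, 88, 102, 117, 126, 132, 145, 148, 156, 172, 180, 189, 191, 205]

Fragments:
  5→18: 13 bp
  18→23: 5 bp
  23→27: 4 bp
  27→47: 20 bp
  47→53: 6 bp
  53→88: 35 bp
  88→102: 14 bp
  102→117: 15 bp
  117→126: 9 bp
  126→132: 6 bp
  132→145: 13 bp
  145→148: 3 bp
  148→156: 8 bp
  156→172: 16 bp
  172→180: 8 bp
  180→189: 9 bp
  189→191: 2 bp
  191→205: 14 bp
  205→5 (wrap): 224-205+5 = 24 bp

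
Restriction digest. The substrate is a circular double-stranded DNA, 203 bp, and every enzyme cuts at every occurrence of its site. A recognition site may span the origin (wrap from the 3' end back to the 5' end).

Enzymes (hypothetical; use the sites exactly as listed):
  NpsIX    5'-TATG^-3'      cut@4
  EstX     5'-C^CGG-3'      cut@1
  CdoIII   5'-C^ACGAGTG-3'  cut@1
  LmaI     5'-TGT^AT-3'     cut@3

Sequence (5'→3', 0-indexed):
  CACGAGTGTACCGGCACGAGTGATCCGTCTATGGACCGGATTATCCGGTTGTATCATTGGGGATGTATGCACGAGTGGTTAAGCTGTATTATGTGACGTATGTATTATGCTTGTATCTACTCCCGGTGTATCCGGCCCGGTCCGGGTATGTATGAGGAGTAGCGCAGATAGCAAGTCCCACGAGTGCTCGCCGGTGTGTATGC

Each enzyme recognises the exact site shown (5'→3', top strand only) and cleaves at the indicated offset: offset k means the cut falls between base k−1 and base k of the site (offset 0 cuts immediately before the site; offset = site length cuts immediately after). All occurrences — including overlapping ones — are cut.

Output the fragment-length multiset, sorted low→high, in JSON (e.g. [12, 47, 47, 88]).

Per-enzyme occurrences:
  NpsIX (TATG, off=4): starts [29, 65, 89, 98, 105, 146, 150, 198] → cuts [33, 69, 93, 102, 109, 150, 154, 202]
  EstX (CCGG, off=1): starts [10, 35, 44, 122, 131, 136, 141, 190] → cuts [11, 36, 45, 123, 132, 137, 142, 191]
  CdoIII (CACGAGTG, off=1): starts [0, 14, 69, 178] → cuts [1, 15, 70, 179]
  LmaI (TGTAT, off=3): starts [49, 63, 84, 100, 111, 126, 148, 196] → cuts [52, 66, 87, 103, 114, 129, 151, 199]

All cut coordinates (distinct, sorted): [1, 11, 15, 33, 36, 45, 52, 66, 69, 70, 87, 93, 102, 103, 109, 114, 123, 129, 132, 137, 142, 150, 151, 154, 179, 191, 199, 202]

Fragment lengths:
  1→11: 10 bp
  11→15: 4 bp
  15→33: 18 bp
  33→36: 3 bp
  36→45: 9 bp
  45→52: 7 bp
  52→66: 14 bp
  66→69: 3 bp
  69→70: 1 bp
  70→87: 17 bp
  87→93: 6 bp
  93→102: 9 bp
  102→103: 1 bp
  103→109: 6 bp
  109→114: 5 bp
  114→123: 9 bp
  123→129: 6 bp
  129→132: 3 bp
  132→137: 5 bp
  137→142: 5 bp
  142→150: 8 bp
  150→151: 1 bp
  151→154: 3 bp
  154→179: 25 bp
  179→191: 12 bp
  191→199: 8 bp
  199→202: 3 bp
  202→1 (wrap): 203-202+1 = 2 bp

[1,1,1,2,3,3,3,3,3,4,5,5,5,6,6,6,7,8,8,9,9,9,10,12,14,17,18,25]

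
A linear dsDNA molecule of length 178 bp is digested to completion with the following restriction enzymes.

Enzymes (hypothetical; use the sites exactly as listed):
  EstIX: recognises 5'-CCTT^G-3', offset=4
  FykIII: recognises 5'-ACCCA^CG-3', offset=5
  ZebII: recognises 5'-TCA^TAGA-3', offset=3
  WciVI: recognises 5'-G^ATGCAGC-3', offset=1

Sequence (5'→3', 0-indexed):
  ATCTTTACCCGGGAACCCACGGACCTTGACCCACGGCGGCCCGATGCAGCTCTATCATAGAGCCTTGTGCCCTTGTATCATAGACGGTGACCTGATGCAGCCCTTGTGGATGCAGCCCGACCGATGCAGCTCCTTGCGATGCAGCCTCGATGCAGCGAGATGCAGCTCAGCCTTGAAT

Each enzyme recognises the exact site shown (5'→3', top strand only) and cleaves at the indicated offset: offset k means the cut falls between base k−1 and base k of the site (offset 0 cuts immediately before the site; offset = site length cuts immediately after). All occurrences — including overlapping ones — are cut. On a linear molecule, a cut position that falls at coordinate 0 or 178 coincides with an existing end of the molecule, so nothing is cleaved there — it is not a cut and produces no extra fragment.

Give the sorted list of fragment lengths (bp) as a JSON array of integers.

[3,4,4,6,6,8,8,9,10,10,11,11,12,14,14,14,15,19]

Scan for sites:
  EstIX (CCTTG, off=4): starts [23, 62, 70, 101, 131, 170] → cuts [27, 66, 74, 105, 135, 174]
  FykIII (ACCCACG, off=5): starts [14, 28] → cuts [19, 33]
  ZebII (TCATAGA, off=3): starts [54, 77] → cuts [57, 80]
  WciVI (GATGCAGC, off=1): starts [42, 93, 108, 122, 137, 148, 158] → cuts [43, 94, 109, 123, 138, 149, 159]

Pooled cuts: [19, 27, 33, 43, 57, 66, 74, 80, 94, 105, 109, 123, 135, 138, 149, 159, 174]

Fragment lengths:
  [0,19): 19 bp
  [19,27): 8 bp
  [27,33): 6 bp
  [33,43): 10 bp
  [43,57): 14 bp
  [57,66): 9 bp
  [66,74): 8 bp
  [74,80): 6 bp
  [80,94): 14 bp
  [94,105): 11 bp
  [105,109): 4 bp
  [109,123): 14 bp
  [123,135): 12 bp
  [135,138): 3 bp
  [138,149): 11 bp
  [149,159): 10 bp
  [159,174): 15 bp
  [174,178): 4 bp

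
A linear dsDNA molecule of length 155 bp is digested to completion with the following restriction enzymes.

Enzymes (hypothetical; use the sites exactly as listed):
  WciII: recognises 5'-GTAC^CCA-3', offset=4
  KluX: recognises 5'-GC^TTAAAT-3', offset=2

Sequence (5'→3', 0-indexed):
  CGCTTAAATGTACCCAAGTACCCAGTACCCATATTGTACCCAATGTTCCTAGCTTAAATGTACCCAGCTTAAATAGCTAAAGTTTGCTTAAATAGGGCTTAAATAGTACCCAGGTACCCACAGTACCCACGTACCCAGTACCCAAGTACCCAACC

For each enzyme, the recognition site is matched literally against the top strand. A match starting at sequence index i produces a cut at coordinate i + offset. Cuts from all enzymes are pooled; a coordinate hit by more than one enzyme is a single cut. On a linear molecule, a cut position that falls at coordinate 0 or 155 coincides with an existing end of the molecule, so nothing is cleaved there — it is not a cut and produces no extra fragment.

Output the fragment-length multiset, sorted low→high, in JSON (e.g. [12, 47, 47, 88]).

Per-enzyme occurrences:
  WciII (GTACCCA, off=4): starts [9, 17, 24, 35, 59, 105, 113, 122, 130, 137, 145] → cuts [13, 21, 28, 39, 63, 109, 117, 126, 134, 141, 149]
  KluX (GCTTAAAT, off=2): starts [1, 51, 66, 85, 96] → cuts [3, 53, 68, 87, 98]

All cut coordinates (distinct, sorted): [3, 13, 21, 28, 39, 53, 63, 68, 87, 98, 109, 117, 126, 134, 141, 149]

Fragment lengths:
  [0,3): 3 bp
  [3,13): 10 bp
  [13,21): 8 bp
  [21,28): 7 bp
  [28,39): 11 bp
  [39,53): 14 bp
  [53,63): 10 bp
  [63,68): 5 bp
  [68,87): 19 bp
  [87,98): 11 bp
  [98,109): 11 bp
  [109,117): 8 bp
  [117,126): 9 bp
  [126,134): 8 bp
  [134,141): 7 bp
  [141,149): 8 bp
  [149,155): 6 bp

[3,5,6,7,7,8,8,8,8,9,10,10,11,11,11,14,19]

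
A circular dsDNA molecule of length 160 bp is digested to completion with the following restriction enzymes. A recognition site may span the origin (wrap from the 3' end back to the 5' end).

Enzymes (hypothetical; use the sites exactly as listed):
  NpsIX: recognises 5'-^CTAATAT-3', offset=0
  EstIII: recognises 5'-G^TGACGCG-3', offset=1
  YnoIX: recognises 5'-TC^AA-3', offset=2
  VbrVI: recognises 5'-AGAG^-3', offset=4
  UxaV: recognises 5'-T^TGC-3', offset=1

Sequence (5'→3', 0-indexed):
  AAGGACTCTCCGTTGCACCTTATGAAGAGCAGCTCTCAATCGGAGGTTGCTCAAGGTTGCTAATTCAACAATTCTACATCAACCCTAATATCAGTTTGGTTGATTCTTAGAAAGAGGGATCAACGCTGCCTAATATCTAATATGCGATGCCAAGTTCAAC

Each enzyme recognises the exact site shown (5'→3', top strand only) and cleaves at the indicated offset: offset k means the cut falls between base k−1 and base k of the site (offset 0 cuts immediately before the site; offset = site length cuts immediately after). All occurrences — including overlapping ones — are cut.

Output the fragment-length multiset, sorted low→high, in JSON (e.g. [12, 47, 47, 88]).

[4,5,5,5,7,8,8,9,10,14,16,16,21,32]

Per-enzyme occurrences:
  NpsIX (CTAATAT, off=0): starts [84, 129, 136] → cuts [84, 129, 136]
  EstIII (GTGACGCG, off=1): no sites
  YnoIX (TCAA, off=2): starts [35, 50, 64, 78, 119, 155] → cuts [37, 52, 66, 80, 121, 157]
  VbrVI (AGAG, off=4): starts [25, 112] → cuts [29, 116]
  UxaV (TTGC, off=1): starts [12, 46, 56] → cuts [13, 47, 57]

Pooled cuts: [13, 29, 37, 47, 52, 57, 66, 80, 84, 116, 121, 129, 136, 157]

Fragments:
  13→29: 16 bp
  29→37: 8 bp
  37→47: 10 bp
  47→52: 5 bp
  52→57: 5 bp
  57→66: 9 bp
  66→80: 14 bp
  80→84: 4 bp
  84→116: 32 bp
  116→121: 5 bp
  121→129: 8 bp
  129→136: 7 bp
  136→157: 21 bp
  157→13 (wrap): 160-157+13 = 16 bp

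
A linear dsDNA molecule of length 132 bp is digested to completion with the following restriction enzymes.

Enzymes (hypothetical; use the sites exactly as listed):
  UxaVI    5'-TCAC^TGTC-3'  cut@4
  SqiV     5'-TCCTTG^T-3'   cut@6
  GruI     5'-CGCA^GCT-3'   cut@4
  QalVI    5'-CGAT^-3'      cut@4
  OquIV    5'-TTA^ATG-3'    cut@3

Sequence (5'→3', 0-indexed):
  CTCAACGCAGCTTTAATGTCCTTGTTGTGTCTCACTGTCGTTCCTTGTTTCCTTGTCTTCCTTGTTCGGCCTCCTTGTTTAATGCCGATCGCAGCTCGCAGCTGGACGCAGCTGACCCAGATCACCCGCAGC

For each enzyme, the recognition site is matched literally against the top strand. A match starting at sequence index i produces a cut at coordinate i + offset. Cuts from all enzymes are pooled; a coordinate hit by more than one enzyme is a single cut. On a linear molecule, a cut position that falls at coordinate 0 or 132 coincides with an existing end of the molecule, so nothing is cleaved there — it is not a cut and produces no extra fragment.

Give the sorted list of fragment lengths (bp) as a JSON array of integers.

[4,4,6,7,8,8,9,9,9,10,11,12,13,22]

Scan for sites:
  UxaVI (TCACTGTC, off=4): starts [31] → cuts [35]
  SqiV (TCCTTGT, off=6): starts [18, 41, 49, 58, 71] → cuts [24, 47, 55, 64, 77]
  GruI (CGCAGCT, off=4): starts [5, 89, 96, 106] → cuts [9, 93, 100, 110]
  QalVI (CGAT, off=4): starts [85] → cuts [89]
  OquIV (TTAATG, off=3): starts [12, 78] → cuts [15, 81]

All cut coordinates (distinct, sorted): [9, 15, 24, 35, 47, 55, 64, 77, 81, 89, 93, 100, 110]

Fragment lengths:
  [0,9): 9 bp
  [9,15): 6 bp
  [15,24): 9 bp
  [24,35): 11 bp
  [35,47): 12 bp
  [47,55): 8 bp
  [55,64): 9 bp
  [64,77): 13 bp
  [77,81): 4 bp
  [81,89): 8 bp
  [89,93): 4 bp
  [93,100): 7 bp
  [100,110): 10 bp
  [110,132): 22 bp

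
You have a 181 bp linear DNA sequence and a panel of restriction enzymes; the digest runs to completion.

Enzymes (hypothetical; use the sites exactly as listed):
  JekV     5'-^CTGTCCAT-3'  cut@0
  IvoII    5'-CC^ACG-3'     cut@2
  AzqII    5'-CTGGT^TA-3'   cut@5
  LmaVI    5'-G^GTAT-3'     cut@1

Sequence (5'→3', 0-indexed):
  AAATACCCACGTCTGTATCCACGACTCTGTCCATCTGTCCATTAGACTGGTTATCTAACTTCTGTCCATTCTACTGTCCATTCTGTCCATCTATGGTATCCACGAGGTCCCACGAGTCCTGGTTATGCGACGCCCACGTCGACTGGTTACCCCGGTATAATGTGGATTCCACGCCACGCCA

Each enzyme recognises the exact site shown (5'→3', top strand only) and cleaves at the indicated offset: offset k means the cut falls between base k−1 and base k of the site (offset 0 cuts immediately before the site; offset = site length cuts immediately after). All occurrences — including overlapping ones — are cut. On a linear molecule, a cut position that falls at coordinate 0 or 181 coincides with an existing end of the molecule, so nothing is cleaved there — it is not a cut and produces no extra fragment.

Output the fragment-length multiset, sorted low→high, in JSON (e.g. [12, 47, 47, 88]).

Scan for sites:
  JekV CTGTCCAT/0: at [26, 34, 61, 73, 82] ⇒ [26, 34, 61, 73, 82]
  IvoII CCACG/2: at [6, 18, 99, 109, 133, 168, 173] ⇒ [8, 20, 101, 111, 135, 170, 175]
  AzqII CTGGTTA/5: at [46, 118, 142] ⇒ [51, 123, 147]
  LmaVI GGTAT/1: at [94, 153] ⇒ [95, 154]

Pooled cuts: [8, 20, 26, 34, 51, 61, 73, 82, 95, 101, 111, 123, 135, 147, 154, 170, 175]

Fragments:
  [0,8): 8 bp
  [8,20): 12 bp
  [20,26): 6 bp
  [26,34): 8 bp
  [34,51): 17 bp
  [51,61): 10 bp
  [61,73): 12 bp
  [73,82): 9 bp
  [82,95): 13 bp
  [95,101): 6 bp
  [101,111): 10 bp
  [111,123): 12 bp
  [123,135): 12 bp
  [135,147): 12 bp
  [147,154): 7 bp
  [154,170): 16 bp
  [170,175): 5 bp
  [175,181): 6 bp

[5,6,6,6,7,8,8,9,10,10,12,12,12,12,12,13,16,17]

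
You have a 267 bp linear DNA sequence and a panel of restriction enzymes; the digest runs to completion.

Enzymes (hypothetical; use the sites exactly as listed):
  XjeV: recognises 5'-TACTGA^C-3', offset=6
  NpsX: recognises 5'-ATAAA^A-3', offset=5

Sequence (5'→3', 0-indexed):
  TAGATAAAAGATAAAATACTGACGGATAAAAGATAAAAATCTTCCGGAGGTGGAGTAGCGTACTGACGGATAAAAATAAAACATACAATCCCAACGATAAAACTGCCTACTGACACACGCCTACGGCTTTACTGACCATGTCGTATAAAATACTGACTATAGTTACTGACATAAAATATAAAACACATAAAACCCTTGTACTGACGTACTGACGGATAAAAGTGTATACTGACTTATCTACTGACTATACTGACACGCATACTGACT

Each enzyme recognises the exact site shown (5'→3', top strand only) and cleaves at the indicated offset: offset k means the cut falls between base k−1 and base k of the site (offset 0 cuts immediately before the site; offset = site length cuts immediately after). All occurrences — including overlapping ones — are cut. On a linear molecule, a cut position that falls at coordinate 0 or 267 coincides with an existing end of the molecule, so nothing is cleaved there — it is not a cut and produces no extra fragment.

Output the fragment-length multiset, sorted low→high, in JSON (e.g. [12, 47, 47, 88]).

[2,6,6,7,7,7,7,7,8,8,8,8,8,9,9,12,12,12,12,13,13,14,21,22,29]

Site scan:
  XjeV TACTGAC/6: at [16, 60, 107, 129, 150, 163, 198, 206, 226, 238, 247, 259] ⇒ [22, 66, 113, 135, 156, 169, 204, 212, 232, 244, 253, 265]
  NpsX ATAAAA/5: at [3, 10, 25, 32, 69, 75, 96, 144, 170, 177, 186, 215] ⇒ [8, 15, 30, 37, 74, 80, 101, 149, 175, 182, 191, 220]

Pooled cuts: [8, 15, 22, 30, 37, 66, 74, 80, 101, 113, 135, 149, 156, 169, 175, 182, 191, 204, 212, 220, 232, 244, 253, 265]

Fragments:
  [0,8): 8 bp
  [8,15): 7 bp
  [15,22): 7 bp
  [22,30): 8 bp
  [30,37): 7 bp
  [37,66): 29 bp
  [66,74): 8 bp
  [74,80): 6 bp
  [80,101): 21 bp
  [101,113): 12 bp
  [113,135): 22 bp
  [135,149): 14 bp
  [149,156): 7 bp
  [156,169): 13 bp
  [169,175): 6 bp
  [175,182): 7 bp
  [182,191): 9 bp
  [191,204): 13 bp
  [204,212): 8 bp
  [212,220): 8 bp
  [220,232): 12 bp
  [232,244): 12 bp
  [244,253): 9 bp
  [253,265): 12 bp
  [265,267): 2 bp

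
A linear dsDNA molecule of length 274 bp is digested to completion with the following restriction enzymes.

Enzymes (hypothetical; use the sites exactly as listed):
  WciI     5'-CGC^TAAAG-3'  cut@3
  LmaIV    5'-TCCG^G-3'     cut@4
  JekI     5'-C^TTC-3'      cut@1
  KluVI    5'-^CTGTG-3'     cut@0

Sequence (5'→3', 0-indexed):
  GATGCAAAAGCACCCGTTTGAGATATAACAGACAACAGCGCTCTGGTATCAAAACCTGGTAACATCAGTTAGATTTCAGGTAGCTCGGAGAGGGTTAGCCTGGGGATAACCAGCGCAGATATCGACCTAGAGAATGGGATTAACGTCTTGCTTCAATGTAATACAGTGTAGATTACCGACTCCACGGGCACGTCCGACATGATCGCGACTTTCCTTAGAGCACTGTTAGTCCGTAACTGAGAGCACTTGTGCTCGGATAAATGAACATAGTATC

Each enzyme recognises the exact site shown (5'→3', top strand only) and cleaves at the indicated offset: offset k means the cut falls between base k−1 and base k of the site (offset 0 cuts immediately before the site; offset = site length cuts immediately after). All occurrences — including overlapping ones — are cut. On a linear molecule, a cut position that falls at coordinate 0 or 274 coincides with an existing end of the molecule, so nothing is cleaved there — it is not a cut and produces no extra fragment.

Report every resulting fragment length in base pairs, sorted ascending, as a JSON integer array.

Per-enzyme occurrences:
  WciI (CGCTAAAG, off=3): no sites
  LmaIV (TCCGG, off=4): no sites
  JekI CTTC/1: at [150] ⇒ [151]
  KluVI (CTGTG, off=0): no sites

Pooled cuts: [151]

Fragment lengths:
  [0,151): 151 bp
  [151,274): 123 bp

[123,151]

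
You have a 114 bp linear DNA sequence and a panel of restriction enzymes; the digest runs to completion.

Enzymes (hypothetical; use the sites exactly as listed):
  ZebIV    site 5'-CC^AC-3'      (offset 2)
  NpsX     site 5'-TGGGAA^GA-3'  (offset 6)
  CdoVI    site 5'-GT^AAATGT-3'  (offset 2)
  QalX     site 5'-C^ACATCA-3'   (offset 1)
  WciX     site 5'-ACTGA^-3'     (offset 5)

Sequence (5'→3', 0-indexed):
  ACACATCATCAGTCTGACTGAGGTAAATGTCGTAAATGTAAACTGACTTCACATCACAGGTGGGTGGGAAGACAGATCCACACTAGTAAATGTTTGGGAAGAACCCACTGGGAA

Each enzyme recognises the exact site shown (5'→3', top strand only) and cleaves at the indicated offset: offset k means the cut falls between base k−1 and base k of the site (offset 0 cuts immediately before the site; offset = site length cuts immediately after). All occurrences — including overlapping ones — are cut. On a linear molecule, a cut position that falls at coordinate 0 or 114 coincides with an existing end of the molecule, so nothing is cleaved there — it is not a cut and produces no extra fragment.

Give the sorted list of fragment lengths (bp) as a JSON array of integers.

[2,3,4,6,8,8,9,9,13,13,19,20]

Per-enzyme occurrences:
  ZebIV (CCAC, off=2): starts [77, 104] → cuts [79, 106]
  NpsX (TGGGAAGA, off=6): starts [64, 94] → cuts [70, 100]
  CdoVI (GTAAATGT, off=2): starts [22, 31, 85] → cuts [24, 33, 87]
  QalX (CACATCA, off=1): starts [1, 49] → cuts [2, 50]
  WciX (ACTGA, off=5): starts [16, 41] → cuts [21, 46]

All cut coordinates (distinct, sorted): [2, 21, 24, 33, 46, 50, 70, 79, 87, 100, 106]

Fragments:
  [0,2): 2 bp
  [2,21): 19 bp
  [21,24): 3 bp
  [24,33): 9 bp
  [33,46): 13 bp
  [46,50): 4 bp
  [50,70): 20 bp
  [70,79): 9 bp
  [79,87): 8 bp
  [87,100): 13 bp
  [100,106): 6 bp
  [106,114): 8 bp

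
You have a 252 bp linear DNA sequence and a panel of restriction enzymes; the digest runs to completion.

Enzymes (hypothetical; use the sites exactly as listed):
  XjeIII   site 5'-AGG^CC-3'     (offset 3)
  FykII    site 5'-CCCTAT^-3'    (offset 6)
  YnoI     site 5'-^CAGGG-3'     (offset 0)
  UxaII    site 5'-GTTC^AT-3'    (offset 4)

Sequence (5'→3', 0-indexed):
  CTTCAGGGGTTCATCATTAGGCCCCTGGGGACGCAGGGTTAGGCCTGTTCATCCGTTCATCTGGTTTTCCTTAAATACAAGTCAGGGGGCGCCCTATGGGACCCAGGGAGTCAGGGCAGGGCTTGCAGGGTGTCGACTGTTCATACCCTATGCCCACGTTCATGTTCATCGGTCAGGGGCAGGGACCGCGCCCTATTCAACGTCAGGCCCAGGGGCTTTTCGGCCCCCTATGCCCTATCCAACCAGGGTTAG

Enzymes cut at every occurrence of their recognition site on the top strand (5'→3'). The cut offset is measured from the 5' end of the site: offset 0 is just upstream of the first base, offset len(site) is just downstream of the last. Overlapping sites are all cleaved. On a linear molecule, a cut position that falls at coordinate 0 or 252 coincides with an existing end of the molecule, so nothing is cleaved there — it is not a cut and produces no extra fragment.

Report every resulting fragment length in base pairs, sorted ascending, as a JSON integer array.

Site scan:
  XjeIII (AGGCC, off=3): starts [18, 40, 204] → cuts [21, 43, 207]
  FykII (CCCTAT, off=6): starts [91, 145, 190, 225, 232] → cuts [97, 151, 196, 231, 238]
  YnoI (CAGGG, off=0): starts [3, 33, 82, 103, 111, 116, 125, 173, 179, 209, 243] → cuts [3, 33, 82, 103, 111, 116, 125, 173, 179, 209, 243]
  UxaII (GTTCAT, off=4): starts [8, 46, 54, 138, 157, 163] → cuts [12, 50, 58, 142, 161, 167]

All cut coordinates (distinct, sorted): [3, 12, 21, 33, 43, 50, 58, 82, 97, 103, 111, 116, 125, 142, 151, 161, 167, 173, 179, 196, 207, 209, 231, 238, 243]

Fragment lengths:
  [0,3): 3 bp
  [3,12): 9 bp
  [12,21): 9 bp
  [21,33): 12 bp
  [33,43): 10 bp
  [43,50): 7 bp
  [50,58): 8 bp
  [58,82): 24 bp
  [82,97): 15 bp
  [97,103): 6 bp
  [103,111): 8 bp
  [111,116): 5 bp
  [116,125): 9 bp
  [125,142): 17 bp
  [142,151): 9 bp
  [151,161): 10 bp
  [161,167): 6 bp
  [167,173): 6 bp
  [173,179): 6 bp
  [179,196): 17 bp
  [196,207): 11 bp
  [207,209): 2 bp
  [209,231): 22 bp
  [231,238): 7 bp
  [238,243): 5 bp
  [243,252): 9 bp

[2,3,5,5,6,6,6,6,7,7,8,8,9,9,9,9,9,10,10,11,12,15,17,17,22,24]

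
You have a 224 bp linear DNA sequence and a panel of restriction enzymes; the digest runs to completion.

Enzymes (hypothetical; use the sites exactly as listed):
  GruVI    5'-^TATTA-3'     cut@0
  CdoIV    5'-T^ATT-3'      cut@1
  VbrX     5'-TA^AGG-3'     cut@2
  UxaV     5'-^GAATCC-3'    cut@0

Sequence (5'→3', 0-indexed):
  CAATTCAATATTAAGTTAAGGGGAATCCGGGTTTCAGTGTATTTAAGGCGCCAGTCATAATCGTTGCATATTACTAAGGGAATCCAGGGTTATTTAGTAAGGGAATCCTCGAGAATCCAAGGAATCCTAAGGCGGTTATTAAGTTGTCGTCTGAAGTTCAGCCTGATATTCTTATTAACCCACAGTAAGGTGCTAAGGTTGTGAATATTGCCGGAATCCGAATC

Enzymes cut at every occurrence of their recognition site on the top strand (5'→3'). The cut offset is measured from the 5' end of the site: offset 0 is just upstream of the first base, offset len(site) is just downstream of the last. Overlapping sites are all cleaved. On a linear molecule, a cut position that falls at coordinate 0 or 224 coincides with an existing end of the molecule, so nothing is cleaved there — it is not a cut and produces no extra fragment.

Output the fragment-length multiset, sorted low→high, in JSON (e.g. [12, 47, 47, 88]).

[1,1,1,1,3,3,4,5,5,7,7,7,8,8,8,8,9,9,10,11,11,12,14,18,23,30]

Site scan:
  GruVI TATTA/0: at [8, 68, 136, 172] ⇒ [8, 68, 136, 172]
  CdoIV TATT/1: at [8, 39, 68, 90, 136, 166, 172, 205] ⇒ [9, 40, 69, 91, 137, 167, 173, 206]
  VbrX TAAGG/2: at [16, 43, 74, 97, 127, 185, 193] ⇒ [18, 45, 76, 99, 129, 187, 195]
  UxaV GAATCC/0: at [22, 79, 102, 112, 121, 213] ⇒ [22, 79, 102, 112, 121, 213]

Pooled cuts: [8, 9, 18, 22, 40, 45, 68, 69, 76, 79, 91, 99, 102, 112, 121, 129, 136, 137, 167, 172, 173, 187, 195, 206, 213]

Fragments:
  [0,8): 8 bp
  [8,9): 1 bp
  [9,18): 9 bp
  [18,22): 4 bp
  [22,40): 18 bp
  [40,45): 5 bp
  [45,68): 23 bp
  [68,69): 1 bp
  [69,76): 7 bp
  [76,79): 3 bp
  [79,91): 12 bp
  [91,99): 8 bp
  [99,102): 3 bp
  [102,112): 10 bp
  [112,121): 9 bp
  [121,129): 8 bp
  [129,136): 7 bp
  [136,137): 1 bp
  [137,167): 30 bp
  [167,172): 5 bp
  [172,173): 1 bp
  [173,187): 14 bp
  [187,195): 8 bp
  [195,206): 11 bp
  [206,213): 7 bp
  [213,224): 11 bp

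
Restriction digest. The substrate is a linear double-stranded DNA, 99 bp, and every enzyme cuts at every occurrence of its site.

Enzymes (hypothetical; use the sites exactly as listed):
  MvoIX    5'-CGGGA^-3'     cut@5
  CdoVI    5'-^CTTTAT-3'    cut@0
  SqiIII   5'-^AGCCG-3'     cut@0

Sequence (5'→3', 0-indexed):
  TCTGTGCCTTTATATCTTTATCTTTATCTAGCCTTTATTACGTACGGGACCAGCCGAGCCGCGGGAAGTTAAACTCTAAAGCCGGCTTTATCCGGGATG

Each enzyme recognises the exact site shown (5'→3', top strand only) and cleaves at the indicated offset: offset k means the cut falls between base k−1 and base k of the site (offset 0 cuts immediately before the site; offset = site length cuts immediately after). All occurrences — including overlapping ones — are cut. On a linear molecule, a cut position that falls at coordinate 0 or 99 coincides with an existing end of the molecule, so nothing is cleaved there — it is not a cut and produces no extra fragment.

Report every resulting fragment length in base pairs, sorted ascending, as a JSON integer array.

[2,2,5,6,6,7,8,10,11,12,13,17]

Site scan:
  MvoIX (CGGGA, off=5): starts [44, 61, 92] → cuts [49, 66, 97]
  CdoVI (CTTTAT, off=0): starts [7, 15, 21, 32, 85] → cuts [7, 15, 21, 32, 85]
  SqiIII (AGCCG, off=0): starts [51, 56, 79] → cuts [51, 56, 79]

All cut coordinates (distinct, sorted): [7, 15, 21, 32, 49, 51, 56, 66, 79, 85, 97]

Fragment lengths:
  [0,7): 7 bp
  [7,15): 8 bp
  [15,21): 6 bp
  [21,32): 11 bp
  [32,49): 17 bp
  [49,51): 2 bp
  [51,56): 5 bp
  [56,66): 10 bp
  [66,79): 13 bp
  [79,85): 6 bp
  [85,97): 12 bp
  [97,99): 2 bp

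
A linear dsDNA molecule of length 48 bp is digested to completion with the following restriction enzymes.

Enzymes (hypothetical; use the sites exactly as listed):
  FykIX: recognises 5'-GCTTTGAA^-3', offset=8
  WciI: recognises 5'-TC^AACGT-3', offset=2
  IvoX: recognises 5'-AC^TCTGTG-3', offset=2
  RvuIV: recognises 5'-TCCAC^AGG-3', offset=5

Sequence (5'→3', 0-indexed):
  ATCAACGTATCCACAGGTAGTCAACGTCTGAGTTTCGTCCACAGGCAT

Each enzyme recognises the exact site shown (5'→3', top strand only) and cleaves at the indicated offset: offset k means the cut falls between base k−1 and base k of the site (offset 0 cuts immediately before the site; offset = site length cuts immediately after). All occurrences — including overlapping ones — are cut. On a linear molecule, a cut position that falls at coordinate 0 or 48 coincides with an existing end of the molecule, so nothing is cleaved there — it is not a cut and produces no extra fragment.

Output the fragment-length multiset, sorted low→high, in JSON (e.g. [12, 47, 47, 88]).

Per-enzyme occurrences:
  FykIX (GCTTTGAA, off=8): no sites
  WciI TCAACGT/2: at [1, 20] ⇒ [3, 22]
  IvoX (ACTCTGTG, off=2): no sites
  RvuIV TCCACAGG/5: at [9, 37] ⇒ [14, 42]

Pooled cuts: [3, 14, 22, 42]

Fragment lengths:
  [0,3): 3 bp
  [3,14): 11 bp
  [14,22): 8 bp
  [22,42): 20 bp
  [42,48): 6 bp

[3,6,8,11,20]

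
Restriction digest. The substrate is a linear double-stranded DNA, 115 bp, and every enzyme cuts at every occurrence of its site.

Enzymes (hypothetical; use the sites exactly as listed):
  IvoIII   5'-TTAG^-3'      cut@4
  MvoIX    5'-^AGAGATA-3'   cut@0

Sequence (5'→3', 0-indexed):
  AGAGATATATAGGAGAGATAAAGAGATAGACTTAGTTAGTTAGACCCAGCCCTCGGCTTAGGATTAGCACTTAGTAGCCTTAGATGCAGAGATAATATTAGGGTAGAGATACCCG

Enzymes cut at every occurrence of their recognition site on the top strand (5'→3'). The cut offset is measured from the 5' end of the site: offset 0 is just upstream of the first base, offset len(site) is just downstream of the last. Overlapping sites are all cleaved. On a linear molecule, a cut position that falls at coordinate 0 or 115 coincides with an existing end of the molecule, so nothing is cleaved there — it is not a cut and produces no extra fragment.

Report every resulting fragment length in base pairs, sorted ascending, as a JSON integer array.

Scan for sites:
  IvoIII (TTAG, off=4): starts [31, 35, 39, 57, 63, 70, 79, 97] → cuts [35, 39, 43, 61, 67, 74, 83, 101]
  MvoIX (AGAGATA, off=0): starts [0, 13, 21, 87, 104] → cuts [13, 21, 87, 104] (position 0 is a terminus of the linear molecule — no cut)

Pooled cuts: [13, 21, 35, 39, 43, 61, 67, 74, 83, 87, 101, 104]

Fragments:
  [0,13): 13 bp
  [13,21): 8 bp
  [21,35): 14 bp
  [35,39): 4 bp
  [39,43): 4 bp
  [43,61): 18 bp
  [61,67): 6 bp
  [67,74): 7 bp
  [74,83): 9 bp
  [83,87): 4 bp
  [87,101): 14 bp
  [101,104): 3 bp
  [104,115): 11 bp

[3,4,4,4,6,7,8,9,11,13,14,14,18]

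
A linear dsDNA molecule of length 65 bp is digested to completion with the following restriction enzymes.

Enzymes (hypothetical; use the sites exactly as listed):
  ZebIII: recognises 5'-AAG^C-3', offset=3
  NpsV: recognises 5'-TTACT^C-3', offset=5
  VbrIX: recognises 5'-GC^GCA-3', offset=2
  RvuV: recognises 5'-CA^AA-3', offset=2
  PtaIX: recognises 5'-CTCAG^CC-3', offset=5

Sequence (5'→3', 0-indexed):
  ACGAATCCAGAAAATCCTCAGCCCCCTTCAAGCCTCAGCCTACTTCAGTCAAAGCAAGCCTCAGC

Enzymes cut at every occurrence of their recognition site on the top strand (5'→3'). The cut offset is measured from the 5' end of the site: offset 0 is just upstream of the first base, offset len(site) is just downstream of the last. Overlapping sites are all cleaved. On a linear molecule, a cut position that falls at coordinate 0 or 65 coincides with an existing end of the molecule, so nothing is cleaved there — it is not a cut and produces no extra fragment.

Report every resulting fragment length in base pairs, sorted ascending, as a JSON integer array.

[3,4,6,7,11,13,21]

Site scan:
  ZebIII AAGC/3: at [29, 51, 55] ⇒ [32, 54, 58]
  NpsV (TTACTC, off=5): no sites
  VbrIX (GCGCA, off=2): no sites
  RvuV CAAA/2: at [49] ⇒ [51]
  PtaIX CTCAGCC/5: at [16, 33] ⇒ [21, 38]

All cut coordinates (distinct, sorted): [21, 32, 38, 51, 54, 58]

Fragments:
  [0,21): 21 bp
  [21,32): 11 bp
  [32,38): 6 bp
  [38,51): 13 bp
  [51,54): 3 bp
  [54,58): 4 bp
  [58,65): 7 bp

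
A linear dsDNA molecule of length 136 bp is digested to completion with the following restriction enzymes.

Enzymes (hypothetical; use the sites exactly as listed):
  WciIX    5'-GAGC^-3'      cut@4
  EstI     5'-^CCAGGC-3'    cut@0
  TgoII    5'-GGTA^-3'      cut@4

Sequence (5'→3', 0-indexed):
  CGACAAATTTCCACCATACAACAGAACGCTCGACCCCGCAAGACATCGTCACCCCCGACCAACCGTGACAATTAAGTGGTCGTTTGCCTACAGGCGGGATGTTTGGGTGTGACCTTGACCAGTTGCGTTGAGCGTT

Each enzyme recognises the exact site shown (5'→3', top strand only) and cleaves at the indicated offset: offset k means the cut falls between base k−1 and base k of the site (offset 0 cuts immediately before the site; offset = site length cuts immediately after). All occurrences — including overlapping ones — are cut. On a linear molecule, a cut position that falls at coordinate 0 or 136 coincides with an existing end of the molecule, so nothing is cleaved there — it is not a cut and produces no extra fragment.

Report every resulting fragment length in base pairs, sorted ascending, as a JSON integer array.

[3,133]

Site scan:
  WciIX (GAGC, off=4): starts [129] → cuts [133]
  EstI (CCAGGC, off=0): no sites
  TgoII (GGTA, off=4): no sites

All cut coordinates (distinct, sorted): [133]

Fragments:
  [0,133): 133 bp
  [133,136): 3 bp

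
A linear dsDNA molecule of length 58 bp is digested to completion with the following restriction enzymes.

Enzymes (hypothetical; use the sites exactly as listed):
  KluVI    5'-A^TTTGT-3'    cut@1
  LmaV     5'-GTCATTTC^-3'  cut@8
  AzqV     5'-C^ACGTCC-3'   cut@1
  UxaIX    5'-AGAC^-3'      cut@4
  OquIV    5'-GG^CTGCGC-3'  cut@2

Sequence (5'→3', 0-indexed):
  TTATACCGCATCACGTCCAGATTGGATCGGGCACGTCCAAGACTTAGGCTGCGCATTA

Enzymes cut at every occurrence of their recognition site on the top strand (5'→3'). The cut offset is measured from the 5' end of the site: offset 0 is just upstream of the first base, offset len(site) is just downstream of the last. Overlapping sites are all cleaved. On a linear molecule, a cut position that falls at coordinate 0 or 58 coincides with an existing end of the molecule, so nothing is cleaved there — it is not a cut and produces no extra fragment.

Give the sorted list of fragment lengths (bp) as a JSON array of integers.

[5,10,11,12,20]

Per-enzyme occurrences:
  KluVI (ATTTGT, off=1): no sites
  LmaV (GTCATTTC, off=8): no sites
  AzqV CACGTCC/1: at [11, 31] ⇒ [12, 32]
  UxaIX AGAC/4: at [39] ⇒ [43]
  OquIV GGCTGCGC/2: at [46] ⇒ [48]

All cut coordinates (distinct, sorted): [12, 32, 43, 48]

Fragments:
  [0,12): 12 bp
  [12,32): 20 bp
  [32,43): 11 bp
  [43,48): 5 bp
  [48,58): 10 bp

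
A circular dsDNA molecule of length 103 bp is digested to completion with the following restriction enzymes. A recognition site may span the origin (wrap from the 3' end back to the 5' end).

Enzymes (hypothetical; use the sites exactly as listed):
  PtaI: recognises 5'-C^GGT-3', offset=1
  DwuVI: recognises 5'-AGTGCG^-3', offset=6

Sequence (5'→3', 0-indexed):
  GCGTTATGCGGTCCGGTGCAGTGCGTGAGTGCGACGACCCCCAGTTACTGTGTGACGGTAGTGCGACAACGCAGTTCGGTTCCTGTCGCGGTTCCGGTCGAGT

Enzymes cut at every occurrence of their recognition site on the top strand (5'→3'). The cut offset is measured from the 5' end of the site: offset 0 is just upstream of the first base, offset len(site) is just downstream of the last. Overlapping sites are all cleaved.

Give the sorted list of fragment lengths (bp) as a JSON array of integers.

[5,6,6,8,9,11,11,12,12,23]

Scan for sites:
  PtaI (CGGT, off=1): starts [8, 13, 55, 76, 88, 94] → cuts [9, 14, 56, 77, 89, 95]
  DwuVI (AGTGCG, off=6): starts [19, 27, 59, 100] → cuts [3, 25, 33, 65]

All cut coordinates (distinct, sorted): [3, 9, 14, 25, 33, 56, 65, 77, 89, 95]

Fragment lengths:
  3→9: 6 bp
  9→14: 5 bp
  14→25: 11 bp
  25→33: 8 bp
  33→56: 23 bp
  56→65: 9 bp
  65→77: 12 bp
  77→89: 12 bp
  89→95: 6 bp
  95→3 (wrap): 103-95+3 = 11 bp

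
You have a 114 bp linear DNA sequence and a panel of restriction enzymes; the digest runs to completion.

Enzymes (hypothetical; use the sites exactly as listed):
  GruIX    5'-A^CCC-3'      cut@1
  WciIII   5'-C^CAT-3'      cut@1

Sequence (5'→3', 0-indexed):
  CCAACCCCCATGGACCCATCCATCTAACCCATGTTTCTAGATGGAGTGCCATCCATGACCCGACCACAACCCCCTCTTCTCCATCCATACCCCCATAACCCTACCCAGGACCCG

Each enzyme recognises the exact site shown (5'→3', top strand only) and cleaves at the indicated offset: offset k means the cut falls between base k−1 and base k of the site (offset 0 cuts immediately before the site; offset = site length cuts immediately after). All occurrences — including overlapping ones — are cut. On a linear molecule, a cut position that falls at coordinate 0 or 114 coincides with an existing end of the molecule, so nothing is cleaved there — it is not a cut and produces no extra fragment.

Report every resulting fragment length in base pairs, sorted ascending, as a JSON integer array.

Site scan:
  GruIX (ACCC, off=1): starts [3, 13, 26, 57, 68, 88, 97, 102, 109] → cuts [4, 14, 27, 58, 69, 89, 98, 103, 110]
  WciIII (CCAT, off=1): starts [7, 15, 19, 28, 48, 52, 80, 84, 92] → cuts [8, 16, 20, 29, 49, 53, 81, 85, 93]

All cut coordinates (distinct, sorted): [4, 8, 14, 16, 20, 27, 29, 49, 53, 58, 69, 81, 85, 89, 93, 98, 103, 110]

Fragments:
  [0,4): 4 bp
  [4,8): 4 bp
  [8,14): 6 bp
  [14,16): 2 bp
  [16,20): 4 bp
  [20,27): 7 bp
  [27,29): 2 bp
  [29,49): 20 bp
  [49,53): 4 bp
  [53,58): 5 bp
  [58,69): 11 bp
  [69,81): 12 bp
  [81,85): 4 bp
  [85,89): 4 bp
  [89,93): 4 bp
  [93,98): 5 bp
  [98,103): 5 bp
  [103,110): 7 bp
  [110,114): 4 bp

[2,2,4,4,4,4,4,4,4,4,5,5,5,6,7,7,11,12,20]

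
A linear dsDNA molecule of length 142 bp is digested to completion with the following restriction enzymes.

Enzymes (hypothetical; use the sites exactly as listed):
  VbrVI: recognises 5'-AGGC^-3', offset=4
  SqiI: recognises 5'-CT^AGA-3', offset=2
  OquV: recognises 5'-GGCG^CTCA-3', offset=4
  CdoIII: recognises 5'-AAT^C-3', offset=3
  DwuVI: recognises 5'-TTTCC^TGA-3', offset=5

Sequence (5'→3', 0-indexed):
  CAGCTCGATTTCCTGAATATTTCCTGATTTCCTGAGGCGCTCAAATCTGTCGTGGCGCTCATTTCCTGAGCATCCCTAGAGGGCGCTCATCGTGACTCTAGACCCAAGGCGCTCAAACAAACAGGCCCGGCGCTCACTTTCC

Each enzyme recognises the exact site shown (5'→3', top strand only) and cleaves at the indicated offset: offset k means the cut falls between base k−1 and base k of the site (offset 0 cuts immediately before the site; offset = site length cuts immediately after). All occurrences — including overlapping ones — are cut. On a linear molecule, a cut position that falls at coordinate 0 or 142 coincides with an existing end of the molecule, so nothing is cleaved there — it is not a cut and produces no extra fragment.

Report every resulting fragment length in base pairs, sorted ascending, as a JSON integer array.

[1,1,6,6,7,8,8,9,10,11,11,11,11,13,14,15]

Site scan:
  VbrVI (AGGC, off=4): starts [34, 106, 122] → cuts [38, 110, 126]
  SqiI (CTAGA, off=2): starts [75, 97] → cuts [77, 99]
  OquV (GGCGCTCA, off=4): starts [35, 53, 81, 107, 128] → cuts [39, 57, 85, 111, 132]
  CdoIII (AATC, off=3): starts [43] → cuts [46]
  DwuVI (TTTCCTGA, off=5): starts [8, 19, 27, 61] → cuts [13, 24, 32, 66]

All cut coordinates (distinct, sorted): [13, 24, 32, 38, 39, 46, 57, 66, 77, 85, 99, 110, 111, 126, 132]

Fragment lengths:
  [0,13): 13 bp
  [13,24): 11 bp
  [24,32): 8 bp
  [32,38): 6 bp
  [38,39): 1 bp
  [39,46): 7 bp
  [46,57): 11 bp
  [57,66): 9 bp
  [66,77): 11 bp
  [77,85): 8 bp
  [85,99): 14 bp
  [99,110): 11 bp
  [110,111): 1 bp
  [111,126): 15 bp
  [126,132): 6 bp
  [132,142): 10 bp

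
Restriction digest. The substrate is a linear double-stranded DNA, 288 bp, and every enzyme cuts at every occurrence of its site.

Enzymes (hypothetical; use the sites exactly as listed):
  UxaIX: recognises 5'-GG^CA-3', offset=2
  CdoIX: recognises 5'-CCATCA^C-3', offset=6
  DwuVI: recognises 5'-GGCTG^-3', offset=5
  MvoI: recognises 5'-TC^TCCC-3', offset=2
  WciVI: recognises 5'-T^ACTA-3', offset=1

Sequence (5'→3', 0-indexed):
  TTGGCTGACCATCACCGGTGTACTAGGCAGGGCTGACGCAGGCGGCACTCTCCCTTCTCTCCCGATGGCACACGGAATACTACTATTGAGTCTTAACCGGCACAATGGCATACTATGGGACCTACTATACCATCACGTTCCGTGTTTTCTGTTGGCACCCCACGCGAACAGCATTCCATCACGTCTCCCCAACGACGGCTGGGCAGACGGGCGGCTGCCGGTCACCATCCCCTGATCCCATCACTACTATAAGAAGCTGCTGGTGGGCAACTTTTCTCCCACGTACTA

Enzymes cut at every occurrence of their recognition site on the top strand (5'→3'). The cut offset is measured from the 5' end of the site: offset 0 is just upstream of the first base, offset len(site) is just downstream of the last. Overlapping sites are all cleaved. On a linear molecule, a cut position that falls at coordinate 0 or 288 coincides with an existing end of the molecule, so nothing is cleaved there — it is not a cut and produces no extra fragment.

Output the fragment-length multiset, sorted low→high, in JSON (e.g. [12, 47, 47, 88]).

Site scan:
  UxaIX GGCA/2: at [25, 43, 66, 98, 106, 153, 201, 265] ⇒ [27, 45, 68, 100, 108, 155, 203, 267]
  CdoIX CCATCAC/6: at [8, 129, 175, 237] ⇒ [14, 135, 181, 243]
  DwuVI GGCTG/5: at [2, 30, 196, 212] ⇒ [7, 35, 201, 217]
  MvoI TCTCCC/2: at [48, 57, 183, 274] ⇒ [50, 59, 185, 276]
  WciVI TACTA/1: at [20, 77, 80, 110, 122, 244, 283] ⇒ [21, 78, 81, 111, 123, 245, 284]

All cut coordinates (distinct, sorted): [7, 14, 21, 27, 35, 45, 50, 59, 68, 78, 81, 100, 108, 111, 123, 135, 155, 181, 185, 201, 203, 217, 243, 245, 267, 276, 284]

Fragments:
  [0,7): 7 bp
  [7,14): 7 bp
  [14,21): 7 bp
  [21,27): 6 bp
  [27,35): 8 bp
  [35,45): 10 bp
  [45,50): 5 bp
  [50,59): 9 bp
  [59,68): 9 bp
  [68,78): 10 bp
  [78,81): 3 bp
  [81,100): 19 bp
  [100,108): 8 bp
  [108,111): 3 bp
  [111,123): 12 bp
  [123,135): 12 bp
  [135,155): 20 bp
  [155,181): 26 bp
  [181,185): 4 bp
  [185,201): 16 bp
  [201,203): 2 bp
  [203,217): 14 bp
  [217,243): 26 bp
  [243,245): 2 bp
  [245,267): 22 bp
  [267,276): 9 bp
  [276,284): 8 bp
  [284,288): 4 bp

[2,2,3,3,4,4,5,6,7,7,7,8,8,8,9,9,9,10,10,12,12,14,16,19,20,22,26,26]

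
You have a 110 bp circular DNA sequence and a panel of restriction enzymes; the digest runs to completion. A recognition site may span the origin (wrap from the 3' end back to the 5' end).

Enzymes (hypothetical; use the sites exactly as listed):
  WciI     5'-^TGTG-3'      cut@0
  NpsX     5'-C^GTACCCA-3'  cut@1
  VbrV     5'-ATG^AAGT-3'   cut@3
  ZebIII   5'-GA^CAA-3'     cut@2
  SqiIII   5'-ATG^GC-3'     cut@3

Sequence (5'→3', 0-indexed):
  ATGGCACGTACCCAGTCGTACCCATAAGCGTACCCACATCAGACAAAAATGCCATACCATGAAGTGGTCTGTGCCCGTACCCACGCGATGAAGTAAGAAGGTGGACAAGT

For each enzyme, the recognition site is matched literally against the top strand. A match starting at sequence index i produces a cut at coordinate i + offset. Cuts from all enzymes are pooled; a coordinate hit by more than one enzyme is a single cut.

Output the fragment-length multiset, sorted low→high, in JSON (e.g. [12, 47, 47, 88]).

Scan for sites:
  WciI TGTG/0: at [69] ⇒ [69]
  NpsX CGTACCCA/1: at [6, 16, 28, 75] ⇒ [7, 17, 29, 76]
  VbrV ATGAAGT/3: at [58, 87] ⇒ [61, 90]
  ZebIII GACAA/2: at [41, 103] ⇒ [43, 105]
  SqiIII ATGGC/3: at [0] ⇒ [3]

Pooled cuts: [3, 7, 17, 29, 43, 61, 69, 76, 90, 105]

Fragment lengths:
  3→7: 4 bp
  7→17: 10 bp
  17→29: 12 bp
  29→43: 14 bp
  43→61: 18 bp
  61→69: 8 bp
  69→76: 7 bp
  76→90: 14 bp
  90→105: 15 bp
  105→3 (wrap): 110-105+3 = 8 bp

[4,7,8,8,10,12,14,14,15,18]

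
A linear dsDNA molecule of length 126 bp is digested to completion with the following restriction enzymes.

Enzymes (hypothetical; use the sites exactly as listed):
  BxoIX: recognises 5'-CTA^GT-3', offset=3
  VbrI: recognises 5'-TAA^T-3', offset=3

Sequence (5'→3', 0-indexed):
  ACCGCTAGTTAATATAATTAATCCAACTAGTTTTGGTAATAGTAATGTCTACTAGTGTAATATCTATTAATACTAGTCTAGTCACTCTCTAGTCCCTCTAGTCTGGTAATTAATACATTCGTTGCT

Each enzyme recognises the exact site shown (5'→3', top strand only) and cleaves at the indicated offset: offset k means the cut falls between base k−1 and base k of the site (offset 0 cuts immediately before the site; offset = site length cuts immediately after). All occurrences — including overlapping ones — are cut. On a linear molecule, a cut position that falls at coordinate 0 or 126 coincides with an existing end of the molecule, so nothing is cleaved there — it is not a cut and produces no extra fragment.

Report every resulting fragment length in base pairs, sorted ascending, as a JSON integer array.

Site scan:
  BxoIX CTAGT/3: at [4, 26, 51, 72, 77, 88, 97] ⇒ [7, 29, 54, 75, 80, 91, 100]
  VbrI TAAT/3: at [9, 14, 18, 36, 42, 57, 67, 106, 110] ⇒ [12, 17, 21, 39, 45, 60, 70, 109, 113]

All cut coordinates (distinct, sorted): [7, 12, 17, 21, 29, 39, 45, 54, 60, 70, 75, 80, 91, 100, 109, 113]

Fragment lengths:
  [0,7): 7 bp
  [7,12): 5 bp
  [12,17): 5 bp
  [17,21): 4 bp
  [21,29): 8 bp
  [29,39): 10 bp
  [39,45): 6 bp
  [45,54): 9 bp
  [54,60): 6 bp
  [60,70): 10 bp
  [70,75): 5 bp
  [75,80): 5 bp
  [80,91): 11 bp
  [91,100): 9 bp
  [100,109): 9 bp
  [109,113): 4 bp
  [113,126): 13 bp

[4,4,5,5,5,5,6,6,7,8,9,9,9,10,10,11,13]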